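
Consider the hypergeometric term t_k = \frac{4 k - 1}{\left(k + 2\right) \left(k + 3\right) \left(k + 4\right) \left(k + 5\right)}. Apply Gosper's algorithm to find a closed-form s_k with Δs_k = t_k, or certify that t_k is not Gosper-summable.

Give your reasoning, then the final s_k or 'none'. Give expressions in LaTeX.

Step 1: r(k) = (k + 2)*(4*k + 3)/((k + 6)*(4*k - 1)).
Take A(k)=k + 2, B(k)=k + 6, C(k)=k - 1/4.
Key eq: (k + 2)·f(k+1) = (k + 5)·f(k) + (k - 1/4).
d = 3 from the (1,1,1) case.
Match coefficients ⇒ f(k) = k*(k - 2)*(k + 11)/96.
Get s_k = R·t_k = k*(k**2 + 9*k - 22)/(24*(k + 2)*(k + 3)*(k + 4)) with R(k) = B(k−1)f(k)/C(k) = k*(k - 2)*(k + 5)*(k + 11)/(24*(4*k - 1)).
Δs = (4*k - 1)/(k**4 + 14*k**3 + 71*k**2 + 154*k + 120), as required.

s_k = \frac{k \left(k^{2} + 9 k - 22\right)}{24 \left(k + 2\right) \left(k + 3\right) \left(k + 4\right)}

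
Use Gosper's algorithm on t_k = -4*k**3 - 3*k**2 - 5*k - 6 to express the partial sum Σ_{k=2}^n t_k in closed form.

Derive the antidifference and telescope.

The ratio is (4*k**3 + 15*k**2 + 23*k + 18)/(4*k**3 + 3*k**2 + 5*k + 6).
Take A(k)=1, B(k)=1, C(k)=k**3 + 3*k**2/4 + 5*k/4 + 3/2.
Solve (1)·f(k+1) − (1)·f(k) = k**3 + 3*k**2/4 + 5*k/4 + 3/2.
Degrees (0,0,3) ⇒ d ≤ 4.
Coefficient equations give f(k) = k*(k + 1)*(k**2 - 2*k + 4)/4.
Certificate R = B(k−1)f/C = k*(k**2 - 2*k + 4)/(4*k**2 - k + 6) gives s_k = k*(-k**3 + k**2 - 2*k - 4).
Verify: -4*k**3 - 3*k**2 - 5*k - 6 matches t_k.
Telescope: S(n) = s_(n+1) − s_(2) = -n**4 - 3*n**3 - 5*n**2 - 9*n - 6 − (-24) = -n**4 - 3*n**3 - 5*n**2 - 9*n + 18.

S(n) = -n**4 - 3*n**3 - 5*n**2 - 9*n + 18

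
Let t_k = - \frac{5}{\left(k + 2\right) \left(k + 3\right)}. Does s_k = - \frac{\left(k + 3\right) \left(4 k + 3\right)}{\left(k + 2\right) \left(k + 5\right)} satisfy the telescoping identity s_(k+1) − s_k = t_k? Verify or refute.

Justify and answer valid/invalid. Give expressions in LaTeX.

s_(k+1) = -(k + 4)*(4*k + 7)/((k + 3)*(k + 6))
s_(k+1) − s_k = (-13*k**2 - 75*k - 118)/(k**4 + 16*k**3 + 91*k**2 + 216*k + 180)
(s_(k+1) − s_k) − t_k = 4*(-2*k**2 - 5*k + 8)/(k**4 + 16*k**3 + 91*k**2 + 216*k + 180)

Invalid: residual \frac{4 \left(- 2 k^{2} - 5 k + 8\right)}{k^{4} + 16 k^{3} + 91 k^{2} + 216 k + 180} ≠ 0.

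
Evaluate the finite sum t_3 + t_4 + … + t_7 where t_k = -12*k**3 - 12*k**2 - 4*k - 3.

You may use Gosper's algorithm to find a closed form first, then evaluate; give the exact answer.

r(k) = (12*k**3 + 48*k**2 + 64*k + 31)/(12*k**3 + 12*k**2 + 4*k + 3) after simplifying.
Factor: A=1; B=1; C=k**3 + k**2 + k/3 + 1/4.
Solve (1)·f(k+1) − (1)·f(k) = k**3 + k**2 + k/3 + 1/4.
From deg A=0, deg B=0, deg C=3: d=4.
Solve for f: f(k) = k*(3*k**3 - 2*k**2 - k + 3)/12 (degree 4 ≤ 4).
Get s_k = R·t_k = k*(-3*k**3 + 2*k**2 + k - 3) with R(k) = B(k−1)f(k)/C(k) = k*(3*k**3 - 2*k**2 - k + 3)/(12*k**3 + 12*k**2 + 4*k + 3).
Verify: -12*k**3 - 12*k**2 - 4*k - 3 matches t_k.
Evaluate s at k=8 and k=3: -11224 and -189; difference -11035.

Σ = -11035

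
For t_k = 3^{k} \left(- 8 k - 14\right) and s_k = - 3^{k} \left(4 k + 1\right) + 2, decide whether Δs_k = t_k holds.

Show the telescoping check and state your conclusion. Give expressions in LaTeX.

s_(k+1) = -3*3**k*(4*k + 5) + 2
s_(k+1) − s_k = 3**k*(-8*k - 14)
(s_(k+1) − s_k) − t_k = 0

valid; difference matches t_k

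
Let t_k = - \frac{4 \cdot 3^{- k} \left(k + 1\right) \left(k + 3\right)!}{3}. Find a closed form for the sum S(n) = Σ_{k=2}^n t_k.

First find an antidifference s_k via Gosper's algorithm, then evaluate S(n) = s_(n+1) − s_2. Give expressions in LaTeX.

The ratio is (k + 2)*(k + 4)/(3*(k + 1)).
A = k/3 + 4/3, B = 1, C = k + 1.
Need (k/3 + 4/3)·f(k+1) − (1)·f(k) = k + 1.
deg f ≤ 0 (via 1,0,1).
A polynomial solution: f(k) = 3.
So s_k = (B(k−1)f/C)·t_k = (3/(k + 1))·t_k = -4*factorial(k + 3)/3**k.
Check: Δs_k = -4*(k + 1)*factorial(k + 3)/(3*3**k). ✓
s_(n+1) = -4*3**(-n - 1)*factorial(n + 4) and s_(2) = -160/3, so S(n) = 160/3 - 4*factorial(n + 4)/(3*3**n).

S(n) = \frac{160}{3} - \frac{4 \cdot 3^{- n} \left(n + 4\right)!}{3}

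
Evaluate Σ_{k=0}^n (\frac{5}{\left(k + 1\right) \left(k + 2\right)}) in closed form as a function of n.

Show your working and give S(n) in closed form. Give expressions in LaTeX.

S(n) = \frac{5 \left(n + 1\right)}{n + 2}

Step 1: r(k) = (k + 1)/(k + 3).
Gosper form: A/B · C(k+1)/C(k) with A=k + 1, B=k + 3, C=1.
f must satisfy (k + 1)·f(k+1) − (k + 2)·f(k) = 1.
Bound: deg f ≤ 1.
Solve for f: f(k) = k (degree 1 ≤ 1).
Then R = B(k−1)f/C = k*(k + 2), so s_k = R(k)·t_k = 5*k/(k + 1).
Δs = 5/(k**2 + 3*k + 2), as required.
Σ_(k=0)^n t_k = s_(n+1) − s_(0) = (5*(n + 1)/(n + 2)) − (0), i.e. 5*(n + 1)/(n + 2).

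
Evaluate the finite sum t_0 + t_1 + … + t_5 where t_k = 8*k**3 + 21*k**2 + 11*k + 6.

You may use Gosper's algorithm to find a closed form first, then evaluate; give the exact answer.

t_(k+1)/t_k = (8*k**3 + 45*k**2 + 77*k + 46)/(8*k**3 + 21*k**2 + 11*k + 6).
Factor: A=1; B=1; C=k**3 + 21*k**2/8 + 11*k/8 + 3/4.
Solve (1)·f(k+1) − (1)·f(k) = k**3 + 21*k**2/8 + 11*k/8 + 3/4.
From deg A=0, deg B=0, deg C=3: d=4.
Solve for f: f(k) = k*(2*k**3 + 3*k**2 - 3*k + 4)/8 (degree 4 ≤ 4).
Certificate R = B(k−1)f/C = k*(2*k**3 + 3*k**2 - 3*k + 4)/(8*k**3 + 21*k**2 + 11*k + 6) gives s_k = k*(2*k**3 + 3*k**2 - 3*k + 4).
Verify: 8*k**3 + 21*k**2 + 11*k + 6 matches t_k.
Evaluate s at k=6 and k=0: 3156 and 0; difference 3156.

Σ = 3156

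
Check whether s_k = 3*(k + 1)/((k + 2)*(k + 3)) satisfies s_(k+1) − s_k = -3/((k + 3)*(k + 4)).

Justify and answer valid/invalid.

s_(k+1) = 3*(k + 2)/((k + 3)*(k + 4))
s_(k+1) − s_k = -3*k/(k**3 + 9*k**2 + 26*k + 24)
(s_(k+1) − s_k) − t_k = 6/(k**3 + 9*k**2 + 26*k + 24)

Invalid: residual 6/(k**3 + 9*k**2 + 26*k + 24) ≠ 0.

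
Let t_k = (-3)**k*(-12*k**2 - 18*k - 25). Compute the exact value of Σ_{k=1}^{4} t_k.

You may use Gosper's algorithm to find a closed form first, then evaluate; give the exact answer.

Step 1: r(k) = 3*(-12*k**2 - 42*k - 55)/(12*k**2 + 18*k + 25).
So A=-3 and B=1, with C=k**2 + 3*k/2 + 25/12.
Set up (-3)·f(k+1) − (1)·f(k) − (k**2 + 3*k/2 + 25/12) = 0.
Degrees (0,0,2) ⇒ d ≤ 2.
Coefficient equations give f(k) = -(3*k**2 + 4)/12.
Certificate R = B(k−1)f/C = -(3*k**2 + 4)/(12*k**2 + 18*k + 25) gives s_k = (-3)**k*(3*k**2 + 4).
Δs = (-3)**k*(-12*k**2 - 18*k - 25), as required.
Sum = s_(5) − s_(1); s_(5) = -19197, s_(1) = -21 ⇒ -19176.

Σ = -19176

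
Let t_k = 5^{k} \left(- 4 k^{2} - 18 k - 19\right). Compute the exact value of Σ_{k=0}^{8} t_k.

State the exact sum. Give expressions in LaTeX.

Σ = -195312499

r(k) = 5*(4*k**2 + 26*k + 41)/(4*k**2 + 18*k + 19) after simplifying.
So A=5 and B=1, with C=k**2 + 9*k/2 + 19/4.
Need (5)·f(k+1) − (1)·f(k) = k**2 + 9*k/2 + 19/4.
d = 2 from the (0,0,2) case.
Match coefficients ⇒ f(k) = (k + 1)**2/4.
Then R = B(k−1)f/C = (k + 1)**2/(4*k**2 + 18*k + 19), so s_k = R(k)·t_k = 5**k*(-k**2 - 2*k - 1).
Δs = 5**k*(-4*k**2 - 18*k - 19), as required.
Telescoping: Σ = s_(9) − s_(0) = -195312500 − (-1) = -195312499.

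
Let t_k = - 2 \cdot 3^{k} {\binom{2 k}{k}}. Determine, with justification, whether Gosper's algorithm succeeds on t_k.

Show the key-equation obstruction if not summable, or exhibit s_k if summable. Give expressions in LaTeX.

Compute t_(k+1)/t_k: get 6*(2*k + 1)/(k + 1).
Normal form (A,B,C) = (12*k + 6, k + 1, 1).
f must satisfy (12*k + 6)·f(k+1) − (k)·f(k) = 1.
Degrees (1,1,0) ⇒ d ≤ -1.
Negative degree bound (-1): no f exists, t_k not Gosper-summable.

No — key equation has no polynomial f.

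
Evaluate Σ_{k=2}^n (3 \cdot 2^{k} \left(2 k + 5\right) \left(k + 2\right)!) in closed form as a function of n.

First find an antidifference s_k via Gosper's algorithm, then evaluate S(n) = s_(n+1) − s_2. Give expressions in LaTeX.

S(n) = 6 \cdot 2^{n} \left(n + 3\right)! - 288

t_(k+1)/t_k = 2*(k + 3)*(2*k + 7)/(2*k + 5).
Gosper form: A/B · C(k+1)/C(k) with A=2*k + 6, B=1, C=k + 5/2.
Key eq: (2*k + 6)·f(k+1) = (1)·f(k) + (k + 5/2).
From deg A=1, deg B=0, deg C=1: d=0.
Match coefficients ⇒ f(k) = 1/2.
R(k) = B(k−1)·f(k)/C(k) = 1/(2*k + 5); s_k = R·t_k = 3*2**k*factorial(k + 2).
Δs = 3*2**k*(2*k + 5)*factorial(k + 2), as required.
Evaluate: s_(n+1) = 6*2**n*factorial(n + 3); subtract s_(2) = 288 ⇒ S(n) = 6*2**n*factorial(n + 3) - 288.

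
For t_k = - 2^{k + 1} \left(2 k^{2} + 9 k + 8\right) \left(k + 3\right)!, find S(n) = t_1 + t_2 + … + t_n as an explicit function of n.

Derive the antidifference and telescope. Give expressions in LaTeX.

t_(k+1)/t_k = 2*(2*k**3 + 21*k**2 + 71*k + 76)/(2*k**2 + 9*k + 8).
Gosper form: A/B · C(k+1)/C(k) with A=2*k + 8, B=1, C=k**2 + 9*k/2 + 4.
Set up (2*k + 8)·f(k+1) − (1)·f(k) − (k**2 + 9*k/2 + 4) = 0.
Bound: deg f ≤ 1.
Solving with deg f ≤ 1: f(k) = k/2.
Then R = B(k−1)f/C = k/(2*k**2 + 9*k + 8), so s_k = R(k)·t_k = -2**(k + 1)*k*factorial(k + 3).
Verify: -2**(k + 1)*(2*k**2 + 9*k + 8)*factorial(k + 3) matches t_k.
Evaluate: s_(n+1) = -2**(n + 2)*(n + 1)*factorial(n + 4); subtract s_(1) = -96 ⇒ S(n) = -4*2**n*n*factorial(n + 4) - 4*2**n*factorial(n + 4) + 96.

S(n) = - 4 \cdot 2^{n} n \left(n + 4\right)! - 4 \cdot 2^{n} \left(n + 4\right)! + 96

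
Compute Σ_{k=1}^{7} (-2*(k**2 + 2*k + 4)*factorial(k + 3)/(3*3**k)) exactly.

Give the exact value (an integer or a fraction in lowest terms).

Σ = -7883504/81

r(k) = (k + 4)*(2*k + (k + 1)**2 + 6)/(3*(k**2 + 2*k + 4)) after simplifying.
Gosper form: A/B · C(k+1)/C(k) with A=k/3 + 4/3, B=1, C=k**2 + 2*k + 4.
f must satisfy (k/3 + 4/3)·f(k+1) − (1)·f(k) = k**2 + 2*k + 4.
deg f ≤ 1 (via 1,0,2).
Coefficient equations give f(k) = 3*k.
R(k) = B(k−1)·f(k)/C(k) = 3*k/(k**2 + 2*k + 4); s_k = R·t_k = -2*k*factorial(k + 3)/3**k.
s_(k+1) − s_k = -2*(k**2 + 2*k + 4)*factorial(k + 3)/(3*3**k) = t_k.
Evaluate s at k=8 and k=1: -7884800/81 and -16; difference -7883504/81.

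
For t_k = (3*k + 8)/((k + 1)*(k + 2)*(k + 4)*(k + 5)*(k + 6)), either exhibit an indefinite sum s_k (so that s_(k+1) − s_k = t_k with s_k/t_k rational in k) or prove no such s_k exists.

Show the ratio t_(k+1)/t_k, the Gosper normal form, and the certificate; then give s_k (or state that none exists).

Compute t_(k+1)/t_k: get (k + 1)*(k + 4)*(3*k + 11)/((k + 3)*(k + 7)*(3*k + 8)).
Factor: A=k + 1; B=k + 7; C=k**2 + 17*k/3 + 8.
Solve (k + 1)·f(k+1) − (k + 6)·f(k) = k**2 + 17*k/3 + 8.
Bound: deg f ≤ 5.
Solve for f: f(k) = k*(k + 2)*(k + 3)*(k**2 + 10*k + 29)/60 (degree 5 ≤ 5).
Then R = B(k−1)f/C = k*(k + 2)*(k + 6)*(k**2 + 10*k + 29)/(20*(3*k + 8)), so s_k = R(k)·t_k = k*(k**2 + 10*k + 29)/(20*(k**3 + 10*k**2 + 29*k + 20)).
Δs = (3*k + 8)/(k**5 + 18*k**4 + 121*k**3 + 372*k**2 + 508*k + 240), as required.

s_k = k*(k**2 + 10*k + 29)/(20*(k**3 + 10*k**2 + 29*k + 20))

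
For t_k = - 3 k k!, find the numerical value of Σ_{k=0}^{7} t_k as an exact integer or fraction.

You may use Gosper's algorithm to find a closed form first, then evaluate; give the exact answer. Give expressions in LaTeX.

r(k) = (k + 1)**2/k after simplifying.
So A=k + 1 and B=1, with C=k.
Solve (k + 1)·f(k+1) − (1)·f(k) = k.
d = 0 from the (1,0,1) case.
Solve for f: f(k) = 1 (degree 0 ≤ 0).
R(k) = B(k−1)·f(k)/C(k) = 1/k; s_k = R·t_k = -3*factorial(k).
s_(k+1) − s_k = -3*k*factorial(k) = t_k.
Evaluate s at k=8 and k=0: -120960 and -3; difference -120957.

Σ = -120957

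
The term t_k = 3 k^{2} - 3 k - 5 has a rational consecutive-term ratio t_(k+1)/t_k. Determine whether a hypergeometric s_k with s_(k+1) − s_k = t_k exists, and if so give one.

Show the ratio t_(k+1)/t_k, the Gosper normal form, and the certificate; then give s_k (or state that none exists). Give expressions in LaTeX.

s_k = k \left(k^{2} - 3 k - 3\right)

The ratio is (3*k**2 + 3*k - 5)/(3*k**2 - 3*k - 5).
Gosper form: A/B · C(k+1)/C(k) with A=1, B=1, C=k**2 - k - 5/3.
Solve (1)·f(k+1) − (1)·f(k) = k**2 - k - 5/3.
d = 3 from the (0,0,2) case.
A polynomial solution: f(k) = k*(k**2 - 3*k - 3)/3.
R(k) = B(k−1)·f(k)/C(k) = k*(k**2 - 3*k - 3)/(3*k**2 - 3*k - 5); s_k = R·t_k = k*(k**2 - 3*k - 3).
Check: Δs_k = 3*k**2 - 3*k - 5. ✓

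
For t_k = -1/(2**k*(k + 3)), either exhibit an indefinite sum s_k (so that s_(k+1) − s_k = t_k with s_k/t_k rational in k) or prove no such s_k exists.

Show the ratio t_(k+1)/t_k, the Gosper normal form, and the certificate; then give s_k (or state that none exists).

none — t_k is not Gosper-summable

r(k) = (k + 3)/(2*(k + 4)) after simplifying.
Factor: A=k/2 + 3/2; B=k + 4; C=1.
Key eq: (k/2 + 3/2)·f(k+1) = (k + 3)·f(k) + (1).
d = -1 from the (1,1,0) case.
d = -1 < 0 ⇒ no nonzero polynomial f; not summable.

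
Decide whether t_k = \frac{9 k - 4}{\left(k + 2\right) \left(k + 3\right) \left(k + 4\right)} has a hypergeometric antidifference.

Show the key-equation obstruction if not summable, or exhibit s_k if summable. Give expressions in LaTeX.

t_(k+1)/t_k = (k + 2)*(9*k + 5)/((k + 5)*(9*k - 4)).
Factor: A=k + 2; B=k + 5; C=k - 4/9.
Set up (k + 2)·f(k+1) − (k + 4)·f(k) − (k - 4/9) = 0.
d = 2 from the (1,1,1) case.
Solving with deg f ≤ 2: f(k) = k*(7*k - 19)/54.
Certificate R = B(k−1)f/C = k*(k + 4)*(7*k - 19)/(6*(9*k - 4)) gives s_k = k*(7*k - 19)/(6*(k + 2)*(k + 3)).
s_(k+1) − s_k = (9*k - 4)/(k**3 + 9*k**2 + 26*k + 24) = t_k.

Yes. s_k = \frac{k \left(7 k - 19\right)}{6 \left(k + 2\right) \left(k + 3\right)}.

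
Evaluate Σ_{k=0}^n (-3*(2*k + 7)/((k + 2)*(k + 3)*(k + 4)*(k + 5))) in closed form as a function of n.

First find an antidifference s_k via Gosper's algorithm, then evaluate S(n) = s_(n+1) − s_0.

Step 1: r(k) = (k + 2)*(2*k + 9)/((k + 6)*(2*k + 7)).
So A=k + 2 and B=k + 6, with C=k + 7/2.
f must satisfy (k + 2)·f(k+1) − (k + 5)·f(k) = k + 7/2.
d = 3 from the (1,1,1) case.
Match coefficients ⇒ f(k) = k*(k + 3)*(k + 6)/16.
R(k) = B(k−1)·f(k)/C(k) = k*(k + 3)*(k + 5)*(k + 6)/(8*(2*k + 7)); s_k = R·t_k = 3*k*(-k - 6)/(8*(k**2 + 6*k + 8)).
Verify: 3*(-2*k - 7)/(k**4 + 14*k**3 + 71*k**2 + 154*k + 120) matches t_k.
Telescope: S(n) = s_(n+1) − s_(0) = 3*(-n**2 - 8*n - 7)/(8*(n**2 + 8*n + 15)) − (0) = 3*(-n**2 - 8*n - 7)/(8*(n**2 + 8*n + 15)).

S(n) = 3*(-n**2 - 8*n - 7)/(8*(n**2 + 8*n + 15))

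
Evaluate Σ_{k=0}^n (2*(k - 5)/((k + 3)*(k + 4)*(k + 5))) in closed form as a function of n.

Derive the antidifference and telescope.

S(n) = (-n**2 - 21*n - 20)/(6*(n**2 + 9*n + 20))

Ratio r(k) = (k - 4)*(k + 3)/((k - 5)*(k + 6)).
So A=k + 3 and B=k + 6, with C=k - 5.
Set up (k + 3)·f(k+1) − (k + 5)·f(k) − (k - 5) = 0.
Degrees (1,1,1) ⇒ d ≤ 2.
A polynomial solution: f(k) = -k*(k + 19)/12.
Certificate R = B(k−1)f/C = -k*(k + 5)*(k + 19)/(12*(k - 5)) gives s_k = k*(-k - 19)/(6*(k + 3)*(k + 4)).
Δs = 2*(k - 5)/(k**3 + 12*k**2 + 47*k + 60), as required.
Evaluate: s_(n+1) = (-n**2 - 21*n - 20)/(6*(n**2 + 9*n + 20)); subtract s_(0) = 0 ⇒ S(n) = (-n**2 - 21*n - 20)/(6*(n**2 + 9*n + 20)).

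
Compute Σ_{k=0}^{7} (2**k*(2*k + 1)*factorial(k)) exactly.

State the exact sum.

Σ = 10321919

The ratio is 2*(k + 1)*(2*k + 3)/(2*k + 1).
Gosper form: A/B · C(k+1)/C(k) with A=2*k + 2, B=1, C=k + 1/2.
Solve (2*k + 2)·f(k+1) − (1)·f(k) = k + 1/2.
Degrees (1,0,1) ⇒ d ≤ 0.
A polynomial solution: f(k) = 1/2.
So s_k = (B(k−1)f/C)·t_k = (1/(2*k + 1))·t_k = 2**k*factorial(k).
Check: Δs_k = 2**k*(2*k + 1)*factorial(k). ✓
Sum = s_(8) − s_(0); s_(8) = 10321920, s_(0) = 1 ⇒ 10321919.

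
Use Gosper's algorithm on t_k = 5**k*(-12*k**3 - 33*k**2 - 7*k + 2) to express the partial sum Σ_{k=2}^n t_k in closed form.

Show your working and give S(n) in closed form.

Step 1: r(k) = 5*(12*k**3 + 69*k**2 + 109*k + 50)/(12*k**3 + 33*k**2 + 7*k - 2).
So A=5 and B=1, with C=k**3 + 11*k**2/4 + 7*k/12 - 1/6.
Key eq: (5)·f(k+1) = (1)·f(k) + (k**3 + 11*k**2/4 + 7*k/12 - 1/6).
From deg A=0, deg B=0, deg C=3: d=3.
Solving with deg f ≤ 3: f(k) = (k - 1)*(3*k**2 - 2)/12.
R(k) = B(k−1)·f(k)/C(k) = (k - 1)*(3*k**2 - 2)/(12*k**3 + 33*k**2 + 7*k - 2); s_k = R·t_k = 5**k*(-3*k**3 + 3*k**2 + 2*k - 2).
s_(k+1) − s_k = 5**k*(-12*k**3 - 33*k**2 - 7*k + 2) = t_k.
Evaluate: s_(n+1) = 5**(n + 1)*n*(-3*n**2 - 6*n - 1); subtract s_(2) = -250 ⇒ S(n) = -15*5**n*n**3 - 30*5**n*n**2 - 5*5**n*n + 250.

S(n) = -15*5**n*n**3 - 30*5**n*n**2 - 5*5**n*n + 250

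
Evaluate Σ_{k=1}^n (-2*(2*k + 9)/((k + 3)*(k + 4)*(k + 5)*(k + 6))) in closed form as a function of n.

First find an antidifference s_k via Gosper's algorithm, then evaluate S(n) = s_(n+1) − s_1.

t_(k+1)/t_k = (k + 3)*(2*k + 11)/((k + 7)*(2*k + 9)).
So A=k + 3 and B=k + 7, with C=k + 9/2.
Key eq: (k + 3)·f(k+1) = (k + 6)·f(k) + (k + 9/2).
deg f ≤ 3 (via 1,1,1).
Coefficient equations give f(k) = k*(k + 4)*(k + 8)/30.
Then R = B(k−1)f/C = k*(k + 4)*(k + 6)*(k + 8)/(15*(2*k + 9)), so s_k = R(k)·t_k = 2*k*(-k - 8)/(15*(k**2 + 8*k + 15)).
Δs = 2*(-2*k - 9)/(k**4 + 18*k**3 + 119*k**2 + 342*k + 360), as required.
Σ_(k=1)^n t_k = s_(n+1) − s_(1) = (2*(-n**2 - 10*n - 9)/(15*(n**2 + 10*n + 24))) − (-1/20), i.e. n*(-n - 10)/(12*(n**2 + 10*n + 24)).

S(n) = n*(-n - 10)/(12*(n**2 + 10*n + 24))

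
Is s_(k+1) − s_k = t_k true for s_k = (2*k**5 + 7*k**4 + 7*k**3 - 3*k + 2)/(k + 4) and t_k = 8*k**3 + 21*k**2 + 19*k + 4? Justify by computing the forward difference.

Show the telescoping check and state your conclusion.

s_(k+1) = (-3*k + 2*(k + 1)**5 + 7*(k + 1)**4 + 7*(k + 1)**3 - 1)/(k + 5)
s_(k+1) − s_k = (8*k**5 + 81*k**4 + 268*k**3 + 391*k**2 + 252*k + 50)/(k**2 + 9*k + 20)
(s_(k+1) − s_k) − t_k = 2*(-6*k**4 - 50*k**3 - 102*k**2 - 82*k - 15)/(k**2 + 9*k + 20)

Invalid: residual 2*(-6*k**4 - 50*k**3 - 102*k**2 - 82*k - 15)/(k**2 + 9*k + 20) ≠ 0.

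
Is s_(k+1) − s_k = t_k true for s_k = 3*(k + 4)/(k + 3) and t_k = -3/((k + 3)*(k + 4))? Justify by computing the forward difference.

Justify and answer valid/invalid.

s_(k+1) = 3*(k + 5)/(k + 4)
s_(k+1) − s_k = -3/(k**2 + 7*k + 12)
(s_(k+1) − s_k) − t_k = 0

valid; difference matches t_k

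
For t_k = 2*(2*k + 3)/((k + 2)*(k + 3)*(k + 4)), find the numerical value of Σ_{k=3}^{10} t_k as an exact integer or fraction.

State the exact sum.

Σ = 482/1365

Compute t_(k+1)/t_k: get (k + 2)*(2*k + 5)/((k + 5)*(2*k + 3)).
So A=k + 2 and B=k + 5, with C=k + 3/2.
Solve (k + 2)·f(k+1) − (k + 4)·f(k) = k + 3/2.
Degrees (1,1,1) ⇒ d ≤ 2.
Match coefficients ⇒ f(k) = k*(7*k + 11)/24.
So s_k = (B(k−1)f/C)·t_k = (k*(k + 4)*(7*k + 11)/(12*(2*k + 3)))·t_k = k*(7*k + 11)/(6*(k + 2)*(k + 3)).
Δs = 2*(2*k + 3)/(k**3 + 9*k**2 + 26*k + 24), as required.
Sum = s_(11) − s_(3); s_(11) = 242/273, s_(3) = 8/15 ⇒ 482/1365.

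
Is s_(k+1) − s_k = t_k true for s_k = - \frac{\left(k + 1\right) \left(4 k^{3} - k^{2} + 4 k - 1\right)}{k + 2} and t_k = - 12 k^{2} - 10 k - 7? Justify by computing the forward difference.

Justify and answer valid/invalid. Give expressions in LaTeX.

s_(k+1) = -(k + 2)*(4*k + 4*(k + 1)**3 - (k + 1)**2 + 3)/(k + 3)
s_(k+1) − s_k = (-12*k**4 - 62*k**3 - 94*k**2 - 72*k - 27)/(k**2 + 5*k + 6)
(s_(k+1) − s_k) − t_k = (8*k**3 + 35*k**2 + 23*k + 15)/(k**2 + 5*k + 6)

Invalid: residual \frac{8 k^{3} + 35 k^{2} + 23 k + 15}{k^{2} + 5 k + 6} ≠ 0.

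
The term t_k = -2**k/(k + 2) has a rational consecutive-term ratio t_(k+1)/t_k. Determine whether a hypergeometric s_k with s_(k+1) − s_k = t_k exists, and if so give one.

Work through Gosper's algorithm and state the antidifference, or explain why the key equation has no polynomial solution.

Ratio r(k) = 2*(k + 2)/(k + 3).
A = 2*k + 4, B = k + 3, C = 1.
Set up (2*k + 4)·f(k+1) − (k + 2)·f(k) − (1) = 0.
Bound: deg f ≤ -1.
Negative degree bound (-1): no f exists, t_k not Gosper-summable.

none (Gosper's algorithm certifies no s_k)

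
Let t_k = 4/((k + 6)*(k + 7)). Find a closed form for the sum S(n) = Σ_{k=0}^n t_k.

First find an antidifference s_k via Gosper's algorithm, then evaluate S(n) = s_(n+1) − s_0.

The ratio is (k + 6)/(k + 8).
So A=k + 6 and B=k + 8, with C=1.
Set up (k + 6)·f(k+1) − (k + 7)·f(k) − (1) = 0.
d = 1 from the (1,1,0) case.
Coefficient equations give f(k) = k/6.
R(k) = B(k−1)·f(k)/C(k) = k*(k + 7)/6; s_k = R·t_k = 2*k/(3*(k + 6)).
Verify: 4/(k**2 + 13*k + 42) matches t_k.
Σ_(k=0)^n t_k = s_(n+1) − s_(0) = (2*(n + 1)/(3*(n + 7))) − (0), i.e. 2*(n + 1)/(3*(n + 7)).

S(n) = 2*(n + 1)/(3*(n + 7))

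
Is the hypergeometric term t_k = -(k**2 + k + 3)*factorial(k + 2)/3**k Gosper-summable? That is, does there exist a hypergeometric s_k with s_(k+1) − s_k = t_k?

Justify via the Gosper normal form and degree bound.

t_(k+1)/t_k = (k + 3)*(k + (k + 1)**2 + 4)/(3*(k**2 + k + 3)).
Factor: A=k/3 + 1; B=1; C=k**2 + k + 3.
Set up (k/3 + 1)·f(k+1) − (1)·f(k) − (k**2 + k + 3) = 0.
Bound: deg f ≤ 1.
A polynomial solution: f(k) = 3*k.
Certificate R = B(k−1)f/C = 3*k/(k**2 + k + 3) gives s_k = -3**(1 - k)*k*factorial(k + 2).
Δs = -(k**2 + k + 3)*factorial(k + 2)/3**k, as required.

Yes. s_k = -3**(1 - k)*k*factorial(k + 2).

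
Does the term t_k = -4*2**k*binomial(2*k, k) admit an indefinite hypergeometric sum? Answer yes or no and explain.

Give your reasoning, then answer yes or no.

The ratio is 4*(2*k + 1)/(k + 1).
Gosper form: A/B · C(k+1)/C(k) with A=8*k + 4, B=k + 1, C=1.
f must satisfy (8*k + 4)·f(k+1) − (k)·f(k) = 1.
Bound: deg f ≤ -1.
Negative degree bound (-1): no f exists, t_k not Gosper-summable.

No; the degree bound rules out any f.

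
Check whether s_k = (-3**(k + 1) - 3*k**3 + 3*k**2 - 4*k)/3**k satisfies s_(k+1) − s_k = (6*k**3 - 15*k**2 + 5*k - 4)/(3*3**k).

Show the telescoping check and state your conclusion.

valid (s_(k+1) − s_k reduces to t_k)

s_(k+1) = (-9*3**k - 3*k**3 - 6*k**2 - 7*k - 4)/(3*3**k)
s_(k+1) − s_k = (6*k**3 - 15*k**2 + 5*k - 4)/(3*3**k)
(s_(k+1) − s_k) − t_k = 0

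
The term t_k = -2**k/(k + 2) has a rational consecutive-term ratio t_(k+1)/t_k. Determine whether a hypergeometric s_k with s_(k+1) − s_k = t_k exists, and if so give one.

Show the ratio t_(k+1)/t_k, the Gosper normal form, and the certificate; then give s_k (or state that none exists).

Compute t_(k+1)/t_k: get 2*(k + 2)/(k + 3).
Take A(k)=2*k + 4, B(k)=k + 3, C(k)=1.
Solve (2*k + 4)·f(k+1) − (k + 2)·f(k) = 1.
d = -1 from the (1,1,0) case.
deg f ≤ -1 is impossible — no certificate.

not Gosper-summable; s_k does not exist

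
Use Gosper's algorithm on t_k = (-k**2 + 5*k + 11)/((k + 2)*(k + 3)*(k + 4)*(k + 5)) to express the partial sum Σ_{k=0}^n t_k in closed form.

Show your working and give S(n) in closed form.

S(n) = (n**3 + 20*n**2 + 63*n + 44)/(8*(n**3 + 12*n**2 + 47*n + 60))

t_(k+1)/t_k = (k**3 - k**2 - 21*k - 30)/(k**3 + k**2 - 41*k - 66).
Gosper form: A/B · C(k+1)/C(k) with A=k + 2, B=k + 6, C=k**2 - 5*k - 11.
f must satisfy (k + 2)·f(k+1) − (k + 5)·f(k) = k**2 - 5*k - 11.
d = 3 from the (1,1,2) case.
A polynomial solution: f(k) = -k*(k**2 + 17*k + 26)/8.
So s_k = (B(k−1)f/C)·t_k = (-k*(k + 5)*(k**2 + 17*k + 26)/(8*(k**2 - 5*k - 11)))·t_k = k*(k**2 + 17*k + 26)/(8*(k + 2)*(k + 3)*(k + 4)).
Verify: (-k**2 + 5*k + 11)/(k**4 + 14*k**3 + 71*k**2 + 154*k + 120) matches t_k.
Σ_(k=0)^n t_k = s_(n+1) − s_(0) = ((n**3 + 20*n**2 + 63*n + 44)/(8*(n**3 + 12*n**2 + 47*n + 60))) − (0), i.e. (n**3 + 20*n**2 + 63*n + 44)/(8*(n**3 + 12*n**2 + 47*n + 60)).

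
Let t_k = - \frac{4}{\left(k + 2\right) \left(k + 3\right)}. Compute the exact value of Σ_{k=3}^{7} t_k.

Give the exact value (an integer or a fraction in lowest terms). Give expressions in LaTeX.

Σ = -2/5

r(k) = (k + 2)/(k + 4) after simplifying.
Factor: A=k + 2; B=k + 4; C=1.
Key eq: (k + 2)·f(k+1) = (k + 3)·f(k) + (1).
Bound: deg f ≤ 1.
A polynomial solution: f(k) = k/2.
Get s_k = R·t_k = -2*k/(k + 2) with R(k) = B(k−1)f(k)/C(k) = k*(k + 3)/2.
Check: Δs_k = -4/(k**2 + 5*k + 6). ✓
Sum = s_(8) − s_(3); s_(8) = -8/5, s_(3) = -6/5 ⇒ -2/5.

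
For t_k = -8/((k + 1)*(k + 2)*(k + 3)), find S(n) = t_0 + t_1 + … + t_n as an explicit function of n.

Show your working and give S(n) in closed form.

t_(k+1)/t_k = (k + 1)/(k + 4).
Factor: A=k + 1; B=k + 4; C=1.
Set up (k + 1)·f(k+1) − (k + 3)·f(k) − (1) = 0.
d = 2 from the (1,1,0) case.
Solve for f: f(k) = k*(k + 3)/4 (degree 2 ≤ 2).
Then R = B(k−1)f/C = k*(k + 3)**2/4, so s_k = R(k)·t_k = 2*k*(-k - 3)/((k + 1)*(k + 2)).
Δs = -8/(k**3 + 6*k**2 + 11*k + 6), as required.
Σ_(k=0)^n t_k = s_(n+1) − s_(0) = (2*(-n**2 - 5*n - 4)/(n**2 + 5*n + 6)) − (0), i.e. 2*(-n**2 - 5*n - 4)/(n**2 + 5*n + 6).

S(n) = 2*(-n**2 - 5*n - 4)/(n**2 + 5*n + 6)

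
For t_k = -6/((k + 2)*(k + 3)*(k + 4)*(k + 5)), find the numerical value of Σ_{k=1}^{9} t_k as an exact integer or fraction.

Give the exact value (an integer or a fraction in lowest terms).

The ratio is (k + 2)/(k + 6).
Take A(k)=k + 2, B(k)=k + 6, C(k)=1.
Need (k + 2)·f(k+1) − (k + 5)·f(k) = 1.
From deg A=1, deg B=1, deg C=0: d=3.
Solve for f: f(k) = k*(k**2 + 9*k + 26)/72 (degree 3 ≤ 3).
So s_k = (B(k−1)f/C)·t_k = (k*(k + 5)*(k**2 + 9*k + 26)/72)·t_k = k*(-k**2 - 9*k - 26)/(12*(k + 2)*(k + 3)*(k + 4)).
Δs = -6/(k**4 + 14*k**3 + 71*k**2 + 154*k + 120), as required.
Sum = s_(10) − s_(1); s_(10) = -15/182, s_(1) = -1/20 ⇒ -59/1820.

Σ = -59/1820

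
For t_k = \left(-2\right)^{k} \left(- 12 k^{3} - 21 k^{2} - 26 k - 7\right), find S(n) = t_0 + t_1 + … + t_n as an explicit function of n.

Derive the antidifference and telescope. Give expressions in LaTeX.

Step 1: r(k) = 2*(-12*k**3 - 57*k**2 - 104*k - 66)/(12*k**3 + 21*k**2 + 26*k + 7).
Take A(k)=-2, B(k)=1, C(k)=k**3 + 7*k**2/4 + 13*k/6 + 7/12.
f must satisfy (-2)·f(k+1) − (1)·f(k) = k**3 + 7*k**2/4 + 13*k/6 + 7/12.
d = 3 from the (0,0,3) case.
Solving with deg f ≤ 3: f(k) = -(4*k**3 - k**2 + 2*k - 1)/12.
Then R = B(k−1)f/C = -(4*k**3 - k**2 + 2*k - 1)/(12*k**3 + 21*k**2 + 26*k + 7), so s_k = R(k)·t_k = (-2)**k*(4*k**3 - k**2 + 2*k - 1).
s_(k+1) − s_k = (-2)**k*(-12*k**3 - 21*k**2 - 26*k - 7) = t_k.
s_(n+1) = (-2)**(n + 1)*(4*n**3 + 11*n**2 + 12*n + 4) and s_(0) = -1, so S(n) = -8*(-2)**n*n**3 - 22*(-2)**n*n**2 - 24*(-2)**n*n - 8*(-2)**n + 1.

S(n) = - 8 \left(-2\right)^{n} n^{3} - 22 \left(-2\right)^{n} n^{2} - 24 \left(-2\right)^{n} n - 8 \left(-2\right)^{n} + 1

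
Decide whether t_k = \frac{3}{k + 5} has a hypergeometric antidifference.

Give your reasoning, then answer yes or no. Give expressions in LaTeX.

t_(k+1)/t_k = (k + 5)/(k + 6).
Take A(k)=k + 5, B(k)=k + 6, C(k)=1.
Need (k + 5)·f(k+1) − (k + 5)·f(k) = 1.
d = 0 from the (1,1,0) case.
Generic f = c0 gives residual -1; -1 = 0 cannot hold, so t_k is not Gosper-summable.

No — the linear system for f has no solution.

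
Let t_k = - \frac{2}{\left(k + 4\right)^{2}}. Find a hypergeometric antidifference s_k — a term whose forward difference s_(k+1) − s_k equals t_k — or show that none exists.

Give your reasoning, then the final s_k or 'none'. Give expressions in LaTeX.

not Gosper-summable; s_k does not exist

Step 1: r(k) = (k + 4)**2/(k + 5)**2.
Gosper form: A/B · C(k+1)/C(k) with A=k**2 + 8*k + 16, B=k**2 + 10*k + 25, C=1.
Solve (k**2 + 8*k + 16)·f(k+1) − (k**2 + 8*k + 16)·f(k) = 1.
d = 0 from the (2,2,0) case.
Write f(k) = c0. Then LHS − RHS = -1, requiring -1 = 0: contradictory. No certificate.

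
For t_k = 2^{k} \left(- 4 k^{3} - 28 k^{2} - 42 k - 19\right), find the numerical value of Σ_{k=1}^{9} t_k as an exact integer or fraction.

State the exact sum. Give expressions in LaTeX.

Σ = -4525038

Step 1: r(k) = 2*(4*k**3 + 40*k**2 + 110*k + 93)/(4*k**3 + 28*k**2 + 42*k + 19).
So A=2 and B=1, with C=k**3 + 7*k**2 + 21*k/2 + 19/4.
Solve (2)·f(k+1) − (1)·f(k) = k**3 + 7*k**2 + 21*k/2 + 19/4.
Degrees (0,0,3) ⇒ d ≤ 3.
Solve for f: f(k) = (4*k**3 + 4*k**2 + 2*k - 1)/4 (degree 3 ≤ 3).
So s_k = (B(k−1)f/C)·t_k = ((4*k**3 + 4*k**2 + 2*k - 1)/(4*k**3 + 28*k**2 + 42*k + 19))·t_k = 2**k*(-4*k**3 - 4*k**2 - 2*k + 1).
s_(k+1) − s_k = 2**k*(-4*k**3 - 28*k**2 - 42*k - 19) = t_k.
Telescoping: Σ = s_(10) − s_(1) = -4525056 − (-18) = -4525038.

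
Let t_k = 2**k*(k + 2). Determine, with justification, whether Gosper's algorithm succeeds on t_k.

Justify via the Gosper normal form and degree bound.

Yes. s_k = 2**k*k.

The ratio is 2*(k + 3)/(k + 2).
Factor: A=2; B=1; C=k + 2.
Solve (2)·f(k+1) − (1)·f(k) = k + 2.
deg f ≤ 1 (via 0,0,1).
A polynomial solution: f(k) = k.
Then R = B(k−1)f/C = k/(k + 2), so s_k = R(k)·t_k = 2**k*k.
Verify: 2**k*(k + 2) matches t_k.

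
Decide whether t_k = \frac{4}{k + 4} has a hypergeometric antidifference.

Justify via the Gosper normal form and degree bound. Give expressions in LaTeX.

Compute t_(k+1)/t_k: get (k + 4)/(k + 5).
So A=k + 4 and B=k + 5, with C=1.
Set up (k + 4)·f(k+1) − (k + 4)·f(k) − (1) = 0.
Degrees (1,1,0) ⇒ d ≤ 0.
f = c0 ⇒ A·f(k+1) − B(k−1)·f(k) − C = -1. The system {-1 = 0} is inconsistent; no antidifference.

No. Not Gosper-summable.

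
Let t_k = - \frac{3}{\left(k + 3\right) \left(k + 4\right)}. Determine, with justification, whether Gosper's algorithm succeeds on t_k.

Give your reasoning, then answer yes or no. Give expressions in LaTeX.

t_(k+1)/t_k = (k + 3)/(k + 5).
Take A(k)=k + 3, B(k)=k + 5, C(k)=1.
Set up (k + 3)·f(k+1) − (k + 4)·f(k) − (1) = 0.
d = 1 from the (1,1,0) case.
Solve for f: f(k) = k/3 (degree 1 ≤ 1).
So s_k = (B(k−1)f/C)·t_k = (k*(k + 4)/3)·t_k = -k/(k + 3).
Δs = -3/(k**2 + 7*k + 12), as required.

Yes. s_k = - \frac{k}{k + 3}.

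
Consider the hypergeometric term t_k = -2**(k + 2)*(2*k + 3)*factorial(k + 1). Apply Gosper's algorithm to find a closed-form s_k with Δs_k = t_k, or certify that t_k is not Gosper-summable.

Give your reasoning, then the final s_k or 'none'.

s_k = -2**(k + 2)*factorial(k + 1)

Compute t_(k+1)/t_k: get 2*(k + 2)*(2*k + 5)/(2*k + 3).
Normal form (A,B,C) = (2*k + 4, 1, k + 3/2).
Set up (2*k + 4)·f(k+1) − (1)·f(k) − (k + 3/2) = 0.
From deg A=1, deg B=0, deg C=1: d=0.
Match coefficients ⇒ f(k) = 1/2.
So s_k = (B(k−1)f/C)·t_k = (1/(2*k + 3))·t_k = -2**(k + 2)*factorial(k + 1).
Verify: -2**(k + 2)*(2*k + 3)*factorial(k + 1) matches t_k.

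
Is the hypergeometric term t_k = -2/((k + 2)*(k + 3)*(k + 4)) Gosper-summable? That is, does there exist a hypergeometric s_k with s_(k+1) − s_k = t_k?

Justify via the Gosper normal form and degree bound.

The ratio is (k + 2)/(k + 5).
Factor: A=k + 2; B=k + 5; C=1.
Key eq: (k + 2)·f(k+1) = (k + 4)·f(k) + (1).
d = 2 from the (1,1,0) case.
Solving with deg f ≤ 2: f(k) = k*(k + 5)/12.
So s_k = (B(k−1)f/C)·t_k = (k*(k + 4)*(k + 5)/12)·t_k = k*(-k - 5)/(6*(k + 2)*(k + 3)).
Δs = -2/(k**3 + 9*k**2 + 26*k + 24), as required.

Yes. s_k = k*(-k - 5)/(6*(k + 2)*(k + 3)).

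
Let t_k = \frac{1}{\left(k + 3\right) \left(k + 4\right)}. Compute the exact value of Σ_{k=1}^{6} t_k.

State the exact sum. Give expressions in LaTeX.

r(k) = (k + 3)/(k + 5) after simplifying.
Gosper form: A/B · C(k+1)/C(k) with A=k + 3, B=k + 5, C=1.
Solve (k + 3)·f(k+1) − (k + 4)·f(k) = 1.
Bound: deg f ≤ 1.
A polynomial solution: f(k) = k/3.
R(k) = B(k−1)·f(k)/C(k) = k*(k + 4)/3; s_k = R·t_k = k/(3*(k + 3)).
Verify: 1/(k**2 + 7*k + 12) matches t_k.
Σ_(k=1)^(6) t_k = s_(7) − s_(1) = 7/30 − (1/12) = 3/20.

Σ = 3/20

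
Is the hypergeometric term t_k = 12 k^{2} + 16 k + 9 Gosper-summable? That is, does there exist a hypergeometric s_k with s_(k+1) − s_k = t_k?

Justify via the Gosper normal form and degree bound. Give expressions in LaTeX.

Compute t_(k+1)/t_k: get (12*k**2 + 40*k + 37)/(12*k**2 + 16*k + 9).
So A=1 and B=1, with C=k**2 + 4*k/3 + 3/4.
Key eq: (1)·f(k+1) = (1)·f(k) + (k**2 + 4*k/3 + 3/4).
deg f ≤ 3 (via 0,0,2).
Solve for f: f(k) = k*(4*k**2 + 2*k + 3)/12 (degree 3 ≤ 3).
R(k) = B(k−1)·f(k)/C(k) = k*(4*k**2 + 2*k + 3)/(12*k**2 + 16*k + 9); s_k = R·t_k = k*(4*k**2 + 2*k + 3).
Check: Δs_k = 12*k**2 + 16*k + 9. ✓

Yes. s_k = k \left(4 k^{2} + 2 k + 3\right).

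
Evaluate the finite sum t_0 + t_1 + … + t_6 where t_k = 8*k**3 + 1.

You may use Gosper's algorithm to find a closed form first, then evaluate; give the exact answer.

Compute t_(k+1)/t_k: get (8*(k + 1)**3 + 1)/(8*k**3 + 1).
Factor: A=1; B=1; C=k**3 + 1/8.
Set up (1)·f(k+1) − (1)·f(k) − (k**3 + 1/8) = 0.
Bound: deg f ≤ 4.
Solving with deg f ≤ 4: f(k) = k*(2*k**3 - 4*k**2 + 2*k + 1)/8.
So s_k = (B(k−1)f/C)·t_k = (k*(2*k**3 - 4*k**2 + 2*k + 1)/((2*k + 1)*(4*k**2 - 2*k + 1)))·t_k = k*(2*k**3 - 4*k**2 + 2*k + 1).
Check: Δs_k = 8*k**3 + 1. ✓
Σ_(k=0)^(6) t_k = s_(7) − s_(0) = 3535 − (0) = 3535.

Σ = 3535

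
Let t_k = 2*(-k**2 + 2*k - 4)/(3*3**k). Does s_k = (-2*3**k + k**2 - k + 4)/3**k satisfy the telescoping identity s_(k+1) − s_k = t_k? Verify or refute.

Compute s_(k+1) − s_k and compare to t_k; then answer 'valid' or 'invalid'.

Valid: the claim telescopes to t_k.

s_(k+1) = (-6*3**k + k**2 + k + 4)/(3*3**k)
s_(k+1) − s_k = 2*(-k**2 + 2*k - 4)/(3*3**k)
(s_(k+1) − s_k) − t_k = 0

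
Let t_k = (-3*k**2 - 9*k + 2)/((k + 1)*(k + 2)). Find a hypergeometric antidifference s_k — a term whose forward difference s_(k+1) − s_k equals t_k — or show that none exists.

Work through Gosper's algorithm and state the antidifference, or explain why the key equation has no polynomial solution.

Compute t_(k+1)/t_k: get (k + 1)*(9*k + 3*(k + 1)**2 + 7)/((k + 3)*(3*k**2 + 9*k - 2)).
A = k + 1, B = k + 3, C = k**2 + 3*k - 2/3.
Need (k + 1)·f(k+1) − (k + 2)·f(k) = k**2 + 3*k - 2/3.
Degrees (1,1,2) ⇒ d ≤ 2.
A polynomial solution: f(k) = k*(3*k - 5)/3.
R(k) = B(k−1)·f(k)/C(k) = k*(k + 2)*(3*k - 5)/(3*k**2 + 9*k - 2); s_k = R·t_k = k*(5 - 3*k)/(k + 1).
Check: Δs_k = (-3*k**2 - 9*k + 2)/(k**2 + 3*k + 2). ✓

s_k = k*(5 - 3*k)/(k + 1)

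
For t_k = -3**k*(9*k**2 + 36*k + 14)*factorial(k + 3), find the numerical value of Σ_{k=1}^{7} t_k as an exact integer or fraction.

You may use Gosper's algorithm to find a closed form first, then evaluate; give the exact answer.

Step 1: r(k) = 3*(9*k**3 + 90*k**2 + 275*k + 236)/(9*k**2 + 36*k + 14).
Normal form (A,B,C) = (3*k + 12, 1, k**2 + 4*k + 14/9).
Need (3*k + 12)·f(k+1) − (1)·f(k) = k**2 + 4*k + 14/9.
deg f ≤ 1 (via 1,0,2).
A polynomial solution: f(k) = (3*k - 2)/9.
So s_k = (B(k−1)f/C)·t_k = ((3*k - 2)/(9*k**2 + 36*k + 14))·t_k = -3**k*(3*k - 2)*factorial(k + 3).
Check: Δs_k = -3**k*(9*k**2 + 36*k + 14)*factorial(k + 3). ✓
Telescoping: Σ = s_(8) − s_(1) = -5761670745600 − (-72) = -5761670745528.

Σ = -5761670745528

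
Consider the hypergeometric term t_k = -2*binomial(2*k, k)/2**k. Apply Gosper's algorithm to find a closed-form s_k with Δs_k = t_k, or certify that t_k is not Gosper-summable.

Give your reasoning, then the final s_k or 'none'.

none (Gosper's algorithm certifies no s_k)

Step 1: r(k) = (2*k + 1)/(k + 1).
Gosper form: A/B · C(k+1)/C(k) with A=2*k + 1, B=k + 1, C=1.
Key eq: (2*k + 1)·f(k+1) = (k)·f(k) + (1).
Bound: deg f ≤ -1.
d = -1 < 0 ⇒ no nonzero polynomial f; not summable.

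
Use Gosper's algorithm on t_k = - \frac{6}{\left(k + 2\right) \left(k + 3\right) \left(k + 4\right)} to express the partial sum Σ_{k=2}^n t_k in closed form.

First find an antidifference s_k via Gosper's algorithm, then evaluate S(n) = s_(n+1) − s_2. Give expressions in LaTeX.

Ratio r(k) = (k + 2)/(k + 5).
Take A(k)=k + 2, B(k)=k + 5, C(k)=1.
Set up (k + 2)·f(k+1) − (k + 4)·f(k) − (1) = 0.
From deg A=1, deg B=1, deg C=0: d=2.
Coefficient equations give f(k) = k*(k + 5)/12.
R(k) = B(k−1)·f(k)/C(k) = k*(k + 4)*(k + 5)/12; s_k = R·t_k = k*(-k - 5)/(2*(k + 2)*(k + 3)).
Verify: -6/(k**3 + 9*k**2 + 26*k + 24) matches t_k.
s_(n+1) = (-n**2 - 7*n - 6)/(2*(n**2 + 7*n + 12)) and s_(2) = -7/20, so S(n) = 3*(-n**2 - 7*n + 8)/(20*(n**2 + 7*n + 12)).

S(n) = \frac{3 \left(- n^{2} - 7 n + 8\right)}{20 \left(n^{2} + 7 n + 12\right)}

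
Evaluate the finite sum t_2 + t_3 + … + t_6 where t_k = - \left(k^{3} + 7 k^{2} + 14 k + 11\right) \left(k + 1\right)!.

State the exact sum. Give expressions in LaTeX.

Σ = -3144882

Ratio r(k) = (k**4 + 12*k**3 + 51*k**2 + 95*k + 66)/(k**3 + 7*k**2 + 14*k + 11).
Gosper form: A/B · C(k+1)/C(k) with A=k + 2, B=1, C=k**3 + 7*k**2 + 14*k + 11.
Need (k + 2)·f(k+1) − (1)·f(k) = k**3 + 7*k**2 + 14*k + 11.
deg f ≤ 2 (via 1,0,3).
A polynomial solution: f(k) = k**2 + 4*k + 1.
R(k) = B(k−1)·f(k)/C(k) = (k**2 + 4*k + 1)/(k**3 + 7*k**2 + 14*k + 11); s_k = R·t_k = -(k**2 + 4*k + 1)*factorial(k + 1).
Check: Δs_k = -(k**3 + 7*k**2 + 14*k + 11)*factorial(k + 1). ✓
Sum = s_(7) − s_(2); s_(7) = -3144960, s_(2) = -78 ⇒ -3144882.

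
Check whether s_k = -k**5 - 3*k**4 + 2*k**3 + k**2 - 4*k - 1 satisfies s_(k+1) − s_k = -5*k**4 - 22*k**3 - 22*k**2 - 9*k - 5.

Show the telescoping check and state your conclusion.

s_(k+1) = -k**5 - 8*k**4 - 20*k**3 - 21*k**2 - 13*k - 6
s_(k+1) − s_k = -5*k**4 - 22*k**3 - 22*k**2 - 9*k - 5
(s_(k+1) − s_k) − t_k = 0

Valid — Δs_k = t_k.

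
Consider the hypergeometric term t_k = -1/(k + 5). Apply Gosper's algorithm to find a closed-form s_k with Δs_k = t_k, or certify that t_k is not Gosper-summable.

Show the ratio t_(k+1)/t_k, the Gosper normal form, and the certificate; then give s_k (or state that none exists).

The ratio is (k + 5)/(k + 6).
So A=k + 5 and B=k + 6, with C=1.
Key eq: (k + 5)·f(k+1) = (k + 5)·f(k) + (1).
d = 0 from the (1,1,0) case.
f = c0 ⇒ A·f(k+1) − B(k−1)·f(k) − C = -1. The system {-1 = 0} is inconsistent; no antidifference.

none (Gosper's algorithm certifies no s_k)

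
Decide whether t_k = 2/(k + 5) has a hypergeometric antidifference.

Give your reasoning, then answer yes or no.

t_(k+1)/t_k = (k + 5)/(k + 6).
Normal form (A,B,C) = (k + 5, k + 6, 1).
f must satisfy (k + 5)·f(k+1) − (k + 5)·f(k) = 1.
Degrees (1,1,0) ⇒ d ≤ 0.
Generic f = c0 gives residual -1; -1 = 0 cannot hold, so t_k is not Gosper-summable.

No — t_k has no hypergeometric antidifference.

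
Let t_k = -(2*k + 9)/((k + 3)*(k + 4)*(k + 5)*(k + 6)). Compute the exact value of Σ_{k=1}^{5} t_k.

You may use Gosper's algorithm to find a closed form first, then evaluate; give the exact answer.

Σ = -25/792

Ratio r(k) = (k + 3)*(2*k + 11)/((k + 7)*(2*k + 9)).
Factor: A=k + 3; B=k + 7; C=k + 9/2.
Need (k + 3)·f(k+1) − (k + 6)·f(k) = k + 9/2.
Degrees (1,1,1) ⇒ d ≤ 3.
Match coefficients ⇒ f(k) = k*(k + 4)*(k + 8)/30.
Certificate R = B(k−1)f/C = k*(k + 4)*(k + 6)*(k + 8)/(15*(2*k + 9)) gives s_k = k*(-k - 8)/(15*(k**2 + 8*k + 15)).
Verify: (-2*k - 9)/(k**4 + 18*k**3 + 119*k**2 + 342*k + 360) matches t_k.
Telescoping: Σ = s_(6) − s_(1) = -28/495 − (-1/40) = -25/792.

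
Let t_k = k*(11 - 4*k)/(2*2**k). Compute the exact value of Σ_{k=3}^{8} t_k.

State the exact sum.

The ratio is (k + 1)*(4*k - 7)/(2*k*(4*k - 11)).
So A=1/2 and B=1, with C=k**2 - 11*k/4.
Solve (1/2)·f(k+1) − (1)·f(k) = k**2 - 11*k/4.
deg f ≤ 2 (via 0,0,2).
Match coefficients ⇒ f(k) = -(4*k**2 - 3*k + 1)/2.
Certificate R = B(k−1)f/C = -2*(4*k**2 - 3*k + 1)/(k*(4*k - 11)) gives s_k = (4*k**2 - 3*k + 1)/2**k.
Verify: k*(11 - 4*k)/(2*2**k) matches t_k.
Sum = s_(9) − s_(3); s_(9) = 149/256, s_(3) = 7/2 ⇒ -747/256.

Σ = -747/256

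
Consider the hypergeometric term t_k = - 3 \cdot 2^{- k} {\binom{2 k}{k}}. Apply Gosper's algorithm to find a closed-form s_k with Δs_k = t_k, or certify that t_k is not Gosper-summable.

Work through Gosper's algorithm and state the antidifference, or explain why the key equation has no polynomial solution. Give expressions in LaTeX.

none — t_k is not Gosper-summable

t_(k+1)/t_k = (2*k + 1)/(k + 1).
Take A(k)=2*k + 1, B(k)=k + 1, C(k)=1.
Key eq: (2*k + 1)·f(k+1) = (k)·f(k) + (1).
d = -1 from the (1,1,0) case.
d = -1 < 0 ⇒ no nonzero polynomial f; not summable.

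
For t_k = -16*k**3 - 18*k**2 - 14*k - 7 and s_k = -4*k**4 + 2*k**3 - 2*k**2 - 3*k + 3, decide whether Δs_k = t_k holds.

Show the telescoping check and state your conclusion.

s_(k+1) = -4*k**4 - 14*k**3 - 20*k**2 - 17*k - 4
s_(k+1) − s_k = -16*k**3 - 18*k**2 - 14*k - 7
(s_(k+1) − s_k) − t_k = 0

Valid: the claim telescopes to t_k.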